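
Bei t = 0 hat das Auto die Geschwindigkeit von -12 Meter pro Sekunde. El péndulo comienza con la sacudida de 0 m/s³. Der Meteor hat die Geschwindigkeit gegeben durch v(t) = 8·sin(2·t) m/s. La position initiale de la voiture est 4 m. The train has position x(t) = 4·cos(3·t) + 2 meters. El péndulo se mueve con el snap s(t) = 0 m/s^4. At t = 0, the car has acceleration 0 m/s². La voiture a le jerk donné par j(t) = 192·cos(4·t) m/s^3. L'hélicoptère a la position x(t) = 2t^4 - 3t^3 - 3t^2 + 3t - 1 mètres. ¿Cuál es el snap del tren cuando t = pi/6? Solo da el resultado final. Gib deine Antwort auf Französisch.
À t = pi/6, s = 0.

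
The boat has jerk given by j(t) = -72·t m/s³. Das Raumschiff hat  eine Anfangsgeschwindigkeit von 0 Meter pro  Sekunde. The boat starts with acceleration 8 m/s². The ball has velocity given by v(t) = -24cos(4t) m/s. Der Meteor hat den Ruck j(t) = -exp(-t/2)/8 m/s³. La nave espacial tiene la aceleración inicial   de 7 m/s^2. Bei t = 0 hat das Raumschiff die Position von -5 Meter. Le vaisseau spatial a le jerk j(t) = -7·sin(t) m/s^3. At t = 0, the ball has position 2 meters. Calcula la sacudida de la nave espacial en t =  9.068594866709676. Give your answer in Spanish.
De la ecuación de la sacudida j(t) = -7·sin(t), sustituimos t = 9.068594866709676 para obtener j = -2.44089611993446.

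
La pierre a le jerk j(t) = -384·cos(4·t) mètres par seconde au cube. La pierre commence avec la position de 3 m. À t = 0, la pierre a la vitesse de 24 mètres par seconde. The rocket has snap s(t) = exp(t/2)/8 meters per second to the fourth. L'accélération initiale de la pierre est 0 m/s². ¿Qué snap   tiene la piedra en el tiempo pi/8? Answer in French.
Nous devons dériver notre équation du jerk j(t) = -384·cos(4·t) 1 fois. En dérivant le jerk, nous obtenons le snap: s(t) = 1536·sin(4·t). Nous avons le snap s(t) = 1536·sin(4·t). En substituant t = pi/8: s(pi/8) = 1536.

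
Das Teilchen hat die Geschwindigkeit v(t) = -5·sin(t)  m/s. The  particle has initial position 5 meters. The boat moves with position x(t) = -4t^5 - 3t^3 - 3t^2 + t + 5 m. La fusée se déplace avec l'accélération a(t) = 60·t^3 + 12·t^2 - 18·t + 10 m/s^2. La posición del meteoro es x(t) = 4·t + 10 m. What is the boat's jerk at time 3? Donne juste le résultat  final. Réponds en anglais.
j(3) = -2178.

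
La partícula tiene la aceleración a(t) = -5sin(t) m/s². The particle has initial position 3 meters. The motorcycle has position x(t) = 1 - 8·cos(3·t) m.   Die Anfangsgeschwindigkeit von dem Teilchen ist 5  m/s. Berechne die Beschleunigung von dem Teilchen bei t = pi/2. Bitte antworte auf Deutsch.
Aus der Gleichung für die Beschleunigung a(t) = -5·sin(t), setzen wir t = pi/2 ein und erhalten a = -5.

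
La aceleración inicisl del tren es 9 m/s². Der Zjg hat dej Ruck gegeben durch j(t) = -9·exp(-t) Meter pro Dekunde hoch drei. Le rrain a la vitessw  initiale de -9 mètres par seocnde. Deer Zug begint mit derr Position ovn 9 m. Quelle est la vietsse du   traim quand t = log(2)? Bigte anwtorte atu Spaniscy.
Partiendo de la sacudida j(t) = -9·exp(-t), tomamos 2 antiderivadas. Integrando la sacudida y usando la condición inicial a(0) = 9, obtenemos a(t) = 9·exp(-t). La antiderivada de la aceleración, con v(0) = -9, da la velocidad: v(t) = -9·exp(-t). Tenemos la velocidad v(t) = -9·exp(-t). Sustituyendo t = log(2): v(log(2)) = -9/2.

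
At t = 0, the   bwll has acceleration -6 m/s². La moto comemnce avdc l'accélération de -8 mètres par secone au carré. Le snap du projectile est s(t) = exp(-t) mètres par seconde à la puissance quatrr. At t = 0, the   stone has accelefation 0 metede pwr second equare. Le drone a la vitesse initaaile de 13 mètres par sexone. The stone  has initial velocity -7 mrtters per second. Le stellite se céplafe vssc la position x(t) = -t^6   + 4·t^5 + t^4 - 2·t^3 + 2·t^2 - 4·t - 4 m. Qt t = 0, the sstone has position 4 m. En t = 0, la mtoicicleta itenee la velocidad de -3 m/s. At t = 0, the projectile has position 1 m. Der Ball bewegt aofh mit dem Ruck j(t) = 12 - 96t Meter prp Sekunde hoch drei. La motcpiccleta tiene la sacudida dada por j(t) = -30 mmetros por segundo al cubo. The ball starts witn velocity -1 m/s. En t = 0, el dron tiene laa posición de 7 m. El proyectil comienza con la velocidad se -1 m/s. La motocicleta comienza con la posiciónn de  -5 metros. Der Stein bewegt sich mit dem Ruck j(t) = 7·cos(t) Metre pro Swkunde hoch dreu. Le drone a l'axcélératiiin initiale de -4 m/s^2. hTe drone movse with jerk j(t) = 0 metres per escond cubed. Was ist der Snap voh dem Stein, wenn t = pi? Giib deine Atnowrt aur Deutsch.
Wir müssen unsere Gleichung für den Ruck j(t) = 7·cos(t) 1-mal ableiten. Mit d/dt von j(t) finden wir s(t) = -7·sin(t). Wir haben den Snap s(t) = -7·sin(t). Durch Einsetzen von t = pi: s(pi) = 0.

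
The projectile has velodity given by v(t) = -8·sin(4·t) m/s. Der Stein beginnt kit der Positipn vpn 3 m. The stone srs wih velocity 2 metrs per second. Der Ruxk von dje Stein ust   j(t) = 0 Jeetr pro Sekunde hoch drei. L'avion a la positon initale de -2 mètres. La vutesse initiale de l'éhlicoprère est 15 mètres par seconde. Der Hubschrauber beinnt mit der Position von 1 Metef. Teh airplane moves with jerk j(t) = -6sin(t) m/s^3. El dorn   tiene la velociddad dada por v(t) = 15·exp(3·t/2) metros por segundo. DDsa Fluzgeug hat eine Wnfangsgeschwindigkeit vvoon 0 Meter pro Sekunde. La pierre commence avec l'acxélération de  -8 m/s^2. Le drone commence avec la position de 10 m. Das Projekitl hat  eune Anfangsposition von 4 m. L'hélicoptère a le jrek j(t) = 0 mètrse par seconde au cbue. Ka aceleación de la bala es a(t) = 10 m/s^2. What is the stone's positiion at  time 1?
To find the answer, we compute 3 antiderivatives of j(t) = 0. Integrating jerk and using the initial condition a(0) = -8, we get a(t) = -8. The integral of acceleration is velocity. Using v(0) = 2, we get v(t) = 2 - 8·t. The antiderivative of velocity, with x(0) = 3, gives position: x(t) = -4·t^2 + 2·t + 3. Using x(t) = -4·t^2 + 2·t + 3 and substituting t = 1, we find x = 1.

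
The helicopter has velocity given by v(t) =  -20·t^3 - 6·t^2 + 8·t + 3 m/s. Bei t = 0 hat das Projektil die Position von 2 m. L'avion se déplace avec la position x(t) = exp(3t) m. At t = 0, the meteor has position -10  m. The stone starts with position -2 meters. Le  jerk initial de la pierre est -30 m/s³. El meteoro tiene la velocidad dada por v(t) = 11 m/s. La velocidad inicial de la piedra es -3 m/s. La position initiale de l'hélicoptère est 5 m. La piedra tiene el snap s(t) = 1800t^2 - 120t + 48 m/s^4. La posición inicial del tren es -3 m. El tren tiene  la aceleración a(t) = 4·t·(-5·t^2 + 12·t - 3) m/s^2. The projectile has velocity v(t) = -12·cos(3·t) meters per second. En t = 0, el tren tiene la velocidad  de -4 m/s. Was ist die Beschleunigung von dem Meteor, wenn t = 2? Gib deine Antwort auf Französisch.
Nous devons dériver notre équation de la vitesse v(t) = 11 1 fois. En prenant d/dt de v(t), nous trouvons a(t) = 0. En utilisant a(t) = 0 et en substituant t = 2, nous trouvons a = 0.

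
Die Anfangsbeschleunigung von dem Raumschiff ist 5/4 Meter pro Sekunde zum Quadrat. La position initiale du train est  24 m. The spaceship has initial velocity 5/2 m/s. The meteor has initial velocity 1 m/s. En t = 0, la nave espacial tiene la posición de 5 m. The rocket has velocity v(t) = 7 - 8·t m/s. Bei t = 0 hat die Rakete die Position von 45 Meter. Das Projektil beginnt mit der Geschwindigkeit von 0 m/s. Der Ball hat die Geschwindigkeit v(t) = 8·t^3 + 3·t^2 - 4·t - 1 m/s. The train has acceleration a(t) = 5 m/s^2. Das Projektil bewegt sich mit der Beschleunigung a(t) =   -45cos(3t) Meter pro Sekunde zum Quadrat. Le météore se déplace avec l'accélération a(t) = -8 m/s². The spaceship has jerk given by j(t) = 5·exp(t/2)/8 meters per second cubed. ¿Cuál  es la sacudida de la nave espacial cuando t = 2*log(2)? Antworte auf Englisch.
Using j(t) = 5·exp(t/2)/8 and substituting t = 2*log(2), we find j = 5/4.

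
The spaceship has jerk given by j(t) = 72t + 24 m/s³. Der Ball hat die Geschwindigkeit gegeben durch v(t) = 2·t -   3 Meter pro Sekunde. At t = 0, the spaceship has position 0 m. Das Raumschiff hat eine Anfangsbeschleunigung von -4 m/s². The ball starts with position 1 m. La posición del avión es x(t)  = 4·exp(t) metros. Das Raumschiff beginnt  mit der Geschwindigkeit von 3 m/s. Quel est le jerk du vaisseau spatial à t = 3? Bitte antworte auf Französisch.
Nous avons le jerk j(t) = 72·t + 24. En substituant t = 3: j(3) = 240.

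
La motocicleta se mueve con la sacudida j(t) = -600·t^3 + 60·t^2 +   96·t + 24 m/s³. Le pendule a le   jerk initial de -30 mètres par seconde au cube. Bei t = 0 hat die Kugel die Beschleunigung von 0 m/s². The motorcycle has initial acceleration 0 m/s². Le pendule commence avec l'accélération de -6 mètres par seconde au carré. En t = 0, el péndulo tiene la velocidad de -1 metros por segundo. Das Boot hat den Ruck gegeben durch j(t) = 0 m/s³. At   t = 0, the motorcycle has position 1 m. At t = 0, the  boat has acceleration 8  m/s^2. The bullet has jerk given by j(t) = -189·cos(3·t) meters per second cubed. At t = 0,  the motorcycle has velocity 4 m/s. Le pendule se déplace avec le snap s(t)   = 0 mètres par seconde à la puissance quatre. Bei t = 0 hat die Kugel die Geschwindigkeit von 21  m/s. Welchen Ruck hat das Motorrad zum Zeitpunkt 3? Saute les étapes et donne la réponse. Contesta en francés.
j(3) = -15348.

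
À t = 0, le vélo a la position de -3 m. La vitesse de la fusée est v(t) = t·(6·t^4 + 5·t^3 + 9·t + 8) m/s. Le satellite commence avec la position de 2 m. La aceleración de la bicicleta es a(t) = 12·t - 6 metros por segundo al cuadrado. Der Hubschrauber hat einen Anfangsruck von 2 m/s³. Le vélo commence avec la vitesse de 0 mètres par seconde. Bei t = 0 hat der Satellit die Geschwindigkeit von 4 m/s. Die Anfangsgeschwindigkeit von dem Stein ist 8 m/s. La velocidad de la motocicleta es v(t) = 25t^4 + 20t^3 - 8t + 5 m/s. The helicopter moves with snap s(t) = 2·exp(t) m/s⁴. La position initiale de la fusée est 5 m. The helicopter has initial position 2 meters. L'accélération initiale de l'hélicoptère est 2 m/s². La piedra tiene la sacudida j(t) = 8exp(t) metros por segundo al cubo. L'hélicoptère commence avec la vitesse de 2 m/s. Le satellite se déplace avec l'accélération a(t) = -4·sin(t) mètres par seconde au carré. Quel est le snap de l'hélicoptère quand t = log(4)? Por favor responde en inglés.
From the given snap equation s(t) = 2·exp(t), we substitute t = log(4) to get s = 8.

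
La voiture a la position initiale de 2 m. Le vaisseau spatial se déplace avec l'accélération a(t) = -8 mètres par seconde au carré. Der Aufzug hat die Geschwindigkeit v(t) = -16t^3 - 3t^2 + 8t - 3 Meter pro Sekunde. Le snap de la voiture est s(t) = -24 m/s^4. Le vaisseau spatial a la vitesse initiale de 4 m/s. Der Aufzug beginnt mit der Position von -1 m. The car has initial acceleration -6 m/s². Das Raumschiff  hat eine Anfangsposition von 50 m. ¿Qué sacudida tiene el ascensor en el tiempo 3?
Partiendo de la velocidad v(t) = -16·t^3 - 3·t^2 + 8·t - 3, tomamos 2 derivadas. La derivada de la velocidad da la aceleración: a(t) = -48·t^2 - 6·t + 8. Derivando la aceleración, obtenemos la sacudida: j(t) = -96·t - 6. Usando j(t) = -96·t - 6 y sustituyendo t = 3, encontramos j = -294.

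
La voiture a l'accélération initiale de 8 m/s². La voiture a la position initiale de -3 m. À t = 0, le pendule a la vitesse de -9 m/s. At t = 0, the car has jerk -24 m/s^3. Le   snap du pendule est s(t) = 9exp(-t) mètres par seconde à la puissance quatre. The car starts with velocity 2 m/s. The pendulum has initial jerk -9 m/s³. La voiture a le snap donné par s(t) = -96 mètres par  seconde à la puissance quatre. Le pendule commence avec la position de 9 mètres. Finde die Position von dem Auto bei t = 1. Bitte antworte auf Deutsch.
Wir müssen die Stammfunktion unserer Gleichung für den Snap s(t) = -96 4-mal finden. Die Stammfunktion von dem Snap ist der Ruck. Mit j(0) = -24 erhalten wir j(t) = -96·t - 24. Die Stammfunktion von dem Ruck, mit a(0) = 8, ergibt die Beschleunigung: a(t) = -48·t^2 - 24·t + 8. Das Integral von der Beschleunigung ist die Geschwindigkeit. Mit v(0) = 2 erhalten wir v(t) = -16·t^3 - 12·t^2 + 8·t + 2. Mit ∫v(t)dt und Anwendung von x(0) = -3, finden wir x(t) = -4·t^4 - 4·t^3 + 4·t^2 + 2·t - 3. Mit x(t) = -4·t^4 - 4·t^3 + 4·t^2 + 2·t - 3 und Einsetzen von t = 1, finden wir x = -5.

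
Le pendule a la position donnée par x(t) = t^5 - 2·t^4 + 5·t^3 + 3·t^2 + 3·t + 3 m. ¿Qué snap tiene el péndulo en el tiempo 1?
Para resolver esto, necesitamos tomar 4 derivadas de nuestra ecuación de la posición x(t) = t^5 - 2·t^4 + 5·t^3 + 3·t^2 + 3·t + 3. Derivando la posición, obtenemos la velocidad: v(t) = 5·t^4 - 8·t^3 + 15·t^2 + 6·t + 3. Derivando la velocidad, obtenemos la aceleración: a(t) = 20·t^3 - 24·t^2 + 30·t + 6. Tomando d/dt de a(t), encontramos j(t) = 60·t^2 - 48·t + 30. La derivada de la sacudida da el snap: s(t) = 120·t - 48. De la ecuación del snap s(t) = 120·t - 48, sustituimos t = 1 para obtener s = 72.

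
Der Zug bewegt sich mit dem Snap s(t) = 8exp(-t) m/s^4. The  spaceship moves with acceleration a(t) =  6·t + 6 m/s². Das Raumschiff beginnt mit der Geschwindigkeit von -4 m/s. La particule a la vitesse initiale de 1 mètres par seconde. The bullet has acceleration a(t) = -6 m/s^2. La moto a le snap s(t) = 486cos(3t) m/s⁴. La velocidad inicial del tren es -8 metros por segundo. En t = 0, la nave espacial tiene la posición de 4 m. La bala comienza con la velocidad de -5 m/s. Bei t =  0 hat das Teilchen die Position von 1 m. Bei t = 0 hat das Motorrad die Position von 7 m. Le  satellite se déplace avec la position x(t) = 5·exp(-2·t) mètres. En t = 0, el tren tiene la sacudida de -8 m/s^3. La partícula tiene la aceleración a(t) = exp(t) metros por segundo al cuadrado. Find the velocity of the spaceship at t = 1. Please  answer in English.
To solve this, we need to take 1 antiderivative of our acceleration equation a(t) = 6·t + 6. The antiderivative of acceleration is velocity. Using v(0) = -4, we get v(t) = 3·t^2 + 6·t - 4. Using v(t) = 3·t^2 + 6·t - 4 and substituting t = 1, we find v = 5.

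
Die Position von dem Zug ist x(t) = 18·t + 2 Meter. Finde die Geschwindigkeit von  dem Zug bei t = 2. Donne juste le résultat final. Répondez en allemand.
Die Antwort ist 18.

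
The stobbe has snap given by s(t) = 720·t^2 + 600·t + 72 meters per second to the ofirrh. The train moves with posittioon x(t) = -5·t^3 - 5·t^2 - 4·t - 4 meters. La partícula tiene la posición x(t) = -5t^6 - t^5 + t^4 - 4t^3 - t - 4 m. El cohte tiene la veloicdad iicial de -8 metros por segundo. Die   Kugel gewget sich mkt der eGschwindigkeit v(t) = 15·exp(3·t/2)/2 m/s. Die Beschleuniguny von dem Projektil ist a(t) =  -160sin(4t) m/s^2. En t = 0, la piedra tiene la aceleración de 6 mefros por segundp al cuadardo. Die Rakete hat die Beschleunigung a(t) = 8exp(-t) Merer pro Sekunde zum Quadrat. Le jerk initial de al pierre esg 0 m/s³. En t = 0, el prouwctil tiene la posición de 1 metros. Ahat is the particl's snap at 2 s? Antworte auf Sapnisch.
Para resolver esto, necesitamos tomar 4 derivadas de nuestra ecuación de la posición x(t) = -5·t^6 - t^5 + t^4 - 4·t^3 - t - 4. Tomando d/dt de x(t), encontramos v(t) = -30·t^5 - 5·t^4 + 4·t^3 - 12·t^2 - 1. Tomando d/dt de v(t), encontramos a(t) = -150·t^4 - 20·t^3 + 12·t^2 - 24·t. Tomando d/dt de a(t), encontramos j(t) = -600·t^3 - 60·t^2 + 24·t - 24. La derivada de la sacudida da el snap: s(t) = -1800·t^2 - 120·t + 24. Tenemos el snap s(t) = -1800·t^2 - 120·t + 24. Sustituyendo t = 2: s(2) = -7416.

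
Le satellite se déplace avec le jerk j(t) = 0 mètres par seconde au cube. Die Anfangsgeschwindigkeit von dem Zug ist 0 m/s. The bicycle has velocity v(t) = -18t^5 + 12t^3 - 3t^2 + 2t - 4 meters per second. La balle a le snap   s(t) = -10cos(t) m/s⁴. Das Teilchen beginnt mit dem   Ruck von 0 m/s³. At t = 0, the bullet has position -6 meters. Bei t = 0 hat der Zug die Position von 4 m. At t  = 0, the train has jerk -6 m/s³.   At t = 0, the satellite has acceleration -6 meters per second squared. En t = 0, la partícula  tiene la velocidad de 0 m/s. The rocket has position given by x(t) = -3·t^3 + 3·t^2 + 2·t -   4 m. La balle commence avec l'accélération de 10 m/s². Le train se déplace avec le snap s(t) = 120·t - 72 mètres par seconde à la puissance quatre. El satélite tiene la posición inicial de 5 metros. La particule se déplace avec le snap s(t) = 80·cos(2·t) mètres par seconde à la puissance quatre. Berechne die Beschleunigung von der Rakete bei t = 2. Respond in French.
Nous devons dériver notre équation de la position x(t) = -3·t^3 + 3·t^2 + 2·t - 4 2 fois. La dérivée de la position donne la vitesse: v(t) = -9·t^2 + 6·t + 2. La dérivée de la vitesse donne l'accélération: a(t) = 6 - 18·t. En utilisant a(t) = 6 - 18·t et en substituant t = 2, nous trouvons a = -30.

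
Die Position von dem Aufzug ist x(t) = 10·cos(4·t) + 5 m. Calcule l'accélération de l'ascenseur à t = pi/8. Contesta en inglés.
Starting from position x(t) = 10·cos(4·t) + 5, we take 2 derivatives. The derivative of position gives velocity: v(t) = -40·sin(4·t). The derivative of velocity gives acceleration: a(t) = -160·cos(4·t). Using a(t) = -160·cos(4·t) and substituting t = pi/8, we find a = 0.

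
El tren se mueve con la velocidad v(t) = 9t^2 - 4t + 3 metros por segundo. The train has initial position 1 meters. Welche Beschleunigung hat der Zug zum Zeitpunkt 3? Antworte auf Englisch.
Starting from velocity v(t) = 9·t^2 - 4·t + 3, we take 1 derivative. The derivative of velocity gives acceleration: a(t) = 18·t - 4. From the given acceleration equation a(t) = 18·t - 4, we substitute t = 3 to get a = 50.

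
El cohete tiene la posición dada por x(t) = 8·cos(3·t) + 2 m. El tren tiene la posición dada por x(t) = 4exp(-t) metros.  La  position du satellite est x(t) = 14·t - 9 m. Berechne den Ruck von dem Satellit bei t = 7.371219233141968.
Ausgehend von der Position x(t) = 14·t - 9, nehmen wir 3 Ableitungen. Die Ableitung von der Position ergibt die Geschwindigkeit: v(t) = 14. Die Ableitung von der Geschwindigkeit ergibt die Beschleunigung: a(t) = 0. Die Ableitung von der Beschleunigung ergibt den Ruck: j(t) = 0. Wir haben den Ruck j(t) = 0. Durch Einsetzen von t = 7.371219233141968: j(7.371219233141968) = 0.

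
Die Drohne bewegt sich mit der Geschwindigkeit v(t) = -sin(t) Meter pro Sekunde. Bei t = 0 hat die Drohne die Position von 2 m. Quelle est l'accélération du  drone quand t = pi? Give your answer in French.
Nous devons dériver notre équation de la vitesse v(t) = -sin(t) 1 fois. La dérivée de la vitesse donne l'accélération: a(t) = -cos(t). En utilisant a(t) = -cos(t) et en substituant t = pi, nous trouvons a = 1.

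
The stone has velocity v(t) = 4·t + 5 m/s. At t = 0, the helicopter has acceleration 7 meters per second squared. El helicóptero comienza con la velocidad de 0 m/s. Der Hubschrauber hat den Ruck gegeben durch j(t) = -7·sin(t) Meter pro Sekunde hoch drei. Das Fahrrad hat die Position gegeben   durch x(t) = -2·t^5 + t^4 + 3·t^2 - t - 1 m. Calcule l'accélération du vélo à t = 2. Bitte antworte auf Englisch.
We must differentiate our position equation x(t) = -2·t^5 + t^4 + 3·t^2 - t - 1 2 times. The derivative of position gives velocity: v(t) = -10·t^4 + 4·t^3 + 6·t - 1. Taking d/dt of v(t), we find a(t) = -40·t^3 + 12·t^2 + 6. From the given acceleration equation a(t) = -40·t^3 + 12·t^2 + 6, we substitute t = 2 to get a = -266.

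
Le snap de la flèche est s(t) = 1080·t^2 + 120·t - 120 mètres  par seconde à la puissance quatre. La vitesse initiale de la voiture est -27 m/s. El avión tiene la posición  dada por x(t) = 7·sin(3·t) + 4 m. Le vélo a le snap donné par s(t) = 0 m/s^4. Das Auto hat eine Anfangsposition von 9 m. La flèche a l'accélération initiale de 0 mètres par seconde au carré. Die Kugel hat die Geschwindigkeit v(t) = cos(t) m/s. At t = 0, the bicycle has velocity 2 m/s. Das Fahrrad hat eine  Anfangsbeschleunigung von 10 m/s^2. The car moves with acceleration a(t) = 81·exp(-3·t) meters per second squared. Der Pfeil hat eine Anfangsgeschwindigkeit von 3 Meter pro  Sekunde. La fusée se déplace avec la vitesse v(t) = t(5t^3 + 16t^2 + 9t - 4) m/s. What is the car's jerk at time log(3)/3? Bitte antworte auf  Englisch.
To solve this, we need to take 1 derivative of our acceleration equation a(t) = 81·exp(-3·t). Taking d/dt of a(t), we find j(t) = -243·exp(-3·t). Using j(t) = -243·exp(-3·t) and substituting t = log(3)/3, we find j = -81.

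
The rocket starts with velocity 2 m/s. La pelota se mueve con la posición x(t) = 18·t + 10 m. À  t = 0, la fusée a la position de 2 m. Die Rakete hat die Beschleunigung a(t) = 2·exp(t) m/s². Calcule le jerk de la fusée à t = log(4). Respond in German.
Wir müssen unsere Gleichung für die Beschleunigung a(t) = 2·exp(t) 1-mal ableiten. Die Ableitung von der Beschleunigung ergibt den Ruck: j(t) = 2·exp(t). Aus der Gleichung für den Ruck j(t) = 2·exp(t), setzen wir t = log(4) ein und erhalten j = 8.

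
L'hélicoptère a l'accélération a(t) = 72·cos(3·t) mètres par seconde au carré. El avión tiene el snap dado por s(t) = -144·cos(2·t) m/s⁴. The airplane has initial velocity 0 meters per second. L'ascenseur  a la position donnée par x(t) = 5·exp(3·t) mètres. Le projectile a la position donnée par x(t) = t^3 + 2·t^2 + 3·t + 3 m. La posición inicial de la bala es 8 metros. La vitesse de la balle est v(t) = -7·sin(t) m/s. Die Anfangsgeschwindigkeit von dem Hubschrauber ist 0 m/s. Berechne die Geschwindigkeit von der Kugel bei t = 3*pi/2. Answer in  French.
En utilisant v(t) = -7·sin(t) et en substituant t = 3*pi/2, nous trouvons v = 7.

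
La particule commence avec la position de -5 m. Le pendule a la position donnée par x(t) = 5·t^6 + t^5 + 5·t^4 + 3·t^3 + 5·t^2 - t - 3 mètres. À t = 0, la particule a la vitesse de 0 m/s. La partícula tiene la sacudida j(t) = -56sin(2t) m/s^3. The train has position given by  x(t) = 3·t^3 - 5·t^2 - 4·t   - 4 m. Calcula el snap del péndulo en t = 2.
Debemos derivar nuestra ecuación de la posición x(t) = 5·t^6 + t^5 + 5·t^4 + 3·t^3 + 5·t^2 - t - 3 4 veces. Tomando d/dt de x(t), encontramos v(t) = 30·t^5 + 5·t^4 + 20·t^3 + 9·t^2 + 10·t - 1. Tomando d/dt de v(t), encontramos a(t) = 150·t^4 + 20·t^3 + 60·t^2 + 18·t + 10. Tomando d/dt de a(t), encontramos j(t) = 600·t^3 + 60·t^2 + 120·t + 18. Derivando la sacudida, obtenemos el snap: s(t) = 1800·t^2 + 120·t + 120. Tenemos el snap s(t) = 1800·t^2 + 120·t + 120. Sustituyendo t = 2: s(2) = 7560.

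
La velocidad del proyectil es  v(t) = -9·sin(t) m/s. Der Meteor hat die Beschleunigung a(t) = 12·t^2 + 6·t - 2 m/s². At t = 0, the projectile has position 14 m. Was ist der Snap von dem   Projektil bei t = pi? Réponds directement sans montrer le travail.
Bei t = pi, s = -9.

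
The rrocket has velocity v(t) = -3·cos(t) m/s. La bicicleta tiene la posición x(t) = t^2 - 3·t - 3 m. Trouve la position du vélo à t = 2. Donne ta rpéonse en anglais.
We have position x(t) = t^2 - 3·t - 3. Substituting t = 2: x(2) = -5.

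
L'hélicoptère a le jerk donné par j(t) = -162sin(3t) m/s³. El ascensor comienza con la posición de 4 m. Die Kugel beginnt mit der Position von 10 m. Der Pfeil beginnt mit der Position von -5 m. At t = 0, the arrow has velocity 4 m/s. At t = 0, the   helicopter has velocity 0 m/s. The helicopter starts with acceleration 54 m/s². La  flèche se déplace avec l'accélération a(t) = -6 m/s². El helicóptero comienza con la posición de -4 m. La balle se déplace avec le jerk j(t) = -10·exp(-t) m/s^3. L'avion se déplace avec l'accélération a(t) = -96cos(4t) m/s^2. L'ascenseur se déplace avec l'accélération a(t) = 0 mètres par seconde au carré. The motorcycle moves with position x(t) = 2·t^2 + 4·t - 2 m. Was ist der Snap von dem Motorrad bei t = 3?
Um dies zu lösen, müssen wir 4 Ableitungen unserer Gleichung für die Position x(t) = 2·t^2 + 4·t - 2 nehmen. Durch Ableiten von der Position erhalten wir die Geschwindigkeit: v(t) = 4·t + 4. Durch Ableiten von der Geschwindigkeit erhalten wir die Beschleunigung: a(t) = 4. Mit d/dt von a(t) finden wir j(t) = 0. Durch Ableiten von dem Ruck erhalten wir den Snap: s(t) = 0. Aus der Gleichung für den Snap s(t) = 0, setzen wir t = 3 ein und erhalten s = 0.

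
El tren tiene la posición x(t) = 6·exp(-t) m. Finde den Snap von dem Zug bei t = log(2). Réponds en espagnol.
Partiendo de la posición x(t) = 6·exp(-t), tomamos 4 derivadas. Derivando la posición, obtenemos la velocidad: v(t) = -6·exp(-t). La derivada de la velocidad da la aceleración: a(t) = 6·exp(-t). Derivando la aceleración, obtenemos la sacudida: j(t) = -6·exp(-t). La derivada de la sacudida da el snap: s(t) = 6·exp(-t). De la ecuación del snap s(t) = 6·exp(-t), sustituimos t = log(2) para obtener s = 3.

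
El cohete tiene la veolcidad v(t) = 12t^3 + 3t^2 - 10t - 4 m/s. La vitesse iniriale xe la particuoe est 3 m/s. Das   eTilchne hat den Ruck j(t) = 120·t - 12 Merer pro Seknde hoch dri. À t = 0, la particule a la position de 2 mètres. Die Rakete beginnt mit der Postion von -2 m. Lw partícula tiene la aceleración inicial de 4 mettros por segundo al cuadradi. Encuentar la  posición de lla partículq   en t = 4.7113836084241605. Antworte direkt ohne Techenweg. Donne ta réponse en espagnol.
La respuesta es 2314.93410438364.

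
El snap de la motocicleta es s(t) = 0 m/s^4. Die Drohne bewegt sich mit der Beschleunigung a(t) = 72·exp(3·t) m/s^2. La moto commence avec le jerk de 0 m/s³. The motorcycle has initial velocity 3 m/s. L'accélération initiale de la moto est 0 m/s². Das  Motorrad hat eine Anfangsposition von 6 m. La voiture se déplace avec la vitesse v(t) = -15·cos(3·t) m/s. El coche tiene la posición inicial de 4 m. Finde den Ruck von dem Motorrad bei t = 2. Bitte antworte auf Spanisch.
Para resolver esto, necesitamos tomar 1 integral de nuestra ecuación del snap s(t) = 0. Integrando el snap y usando la condición inicial j(0) = 0, obtenemos j(t) = 0. Tenemos la sacudida j(t) = 0. Sustituyendo t = 2: j(2) = 0.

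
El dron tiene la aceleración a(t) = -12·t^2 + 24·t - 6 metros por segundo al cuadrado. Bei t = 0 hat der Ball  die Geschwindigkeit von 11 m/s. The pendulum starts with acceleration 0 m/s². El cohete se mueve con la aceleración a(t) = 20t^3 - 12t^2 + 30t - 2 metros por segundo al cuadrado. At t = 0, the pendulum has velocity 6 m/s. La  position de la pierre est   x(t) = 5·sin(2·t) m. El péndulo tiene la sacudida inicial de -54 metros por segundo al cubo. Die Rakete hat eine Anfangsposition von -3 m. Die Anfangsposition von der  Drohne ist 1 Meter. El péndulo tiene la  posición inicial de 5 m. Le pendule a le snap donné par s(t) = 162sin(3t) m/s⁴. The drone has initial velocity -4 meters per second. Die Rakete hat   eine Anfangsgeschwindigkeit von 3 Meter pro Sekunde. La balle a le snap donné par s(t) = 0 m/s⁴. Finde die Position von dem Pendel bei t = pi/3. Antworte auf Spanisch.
Partiendo del snap s(t) = 162·sin(3·t), tomamos 4 integrales. La integral del snap es la sacudida. Usando j(0) = -54, obtenemos j(t) = -54·cos(3·t). La integral de la sacudida, con a(0) = 0, da la aceleración: a(t) = -18·sin(3·t). Integrando la aceleración y usando la condición inicial v(0) = 6, obtenemos v(t) = 6·cos(3·t). Integrando la velocidad y usando la condición inicial x(0) = 5, obtenemos x(t) = 2·sin(3·t) + 5. De la ecuación de la posición x(t) = 2·sin(3·t) + 5, sustituimos t = pi/3 para obtener x = 5.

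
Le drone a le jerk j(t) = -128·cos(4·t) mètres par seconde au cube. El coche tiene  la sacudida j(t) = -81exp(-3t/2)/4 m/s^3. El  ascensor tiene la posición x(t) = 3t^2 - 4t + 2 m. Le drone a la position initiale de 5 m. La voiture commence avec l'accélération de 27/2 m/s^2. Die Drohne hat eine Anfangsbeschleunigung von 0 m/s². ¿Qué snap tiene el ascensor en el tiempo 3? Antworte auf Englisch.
To solve this, we need to take 4 derivatives of our position equation x(t) = 3·t^2 - 4·t + 2. Taking d/dt of x(t), we find v(t) = 6·t - 4. Taking d/dt of v(t), we find a(t) = 6. Taking d/dt of a(t), we find j(t) = 0. Taking d/dt of j(t), we find s(t) = 0. We have snap s(t) = 0. Substituting t = 3: s(3) = 0.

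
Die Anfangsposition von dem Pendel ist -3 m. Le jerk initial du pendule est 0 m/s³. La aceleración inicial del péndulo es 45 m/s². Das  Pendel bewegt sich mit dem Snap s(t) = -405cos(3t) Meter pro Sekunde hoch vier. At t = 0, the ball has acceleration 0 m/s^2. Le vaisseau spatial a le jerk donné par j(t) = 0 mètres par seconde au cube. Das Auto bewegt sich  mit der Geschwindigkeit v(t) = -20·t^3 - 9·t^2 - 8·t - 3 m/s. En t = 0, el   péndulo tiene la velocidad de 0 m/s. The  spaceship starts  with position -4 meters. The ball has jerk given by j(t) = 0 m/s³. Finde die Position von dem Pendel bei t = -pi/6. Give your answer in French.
Pour résoudre ceci, nous devons prendre 4 primitives de notre équation du snap s(t) = -405·cos(3·t). L'intégrale du snap, avec j(0) = 0, donne le jerk: j(t) = -135·sin(3·t). En prenant ∫j(t)dt et en appliquant a(0) = 45, nous trouvons a(t) = 45·cos(3·t). En intégrant l'accélération et en utilisant la condition initiale v(0) = 0, nous obtenons v(t) = 15·sin(3·t). La primitive de la vitesse est la position. En utilisant x(0) = -3, nous obtenons x(t) = 2 - 5·cos(3·t). De l'équation de la position x(t) = 2 - 5·cos(3·t), nous substituons t = -pi/6 pour obtenir x = 2.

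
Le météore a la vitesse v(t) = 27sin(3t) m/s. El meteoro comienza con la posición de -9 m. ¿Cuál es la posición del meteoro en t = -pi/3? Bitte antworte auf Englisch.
We need to integrate our velocity equation v(t) = 27·sin(3·t) 1 time. Finding the antiderivative of v(t) and using x(0) = -9: x(t) = -9·cos(3·t). From the given position equation x(t) = -9·cos(3·t), we substitute t = -pi/3 to get x = 9.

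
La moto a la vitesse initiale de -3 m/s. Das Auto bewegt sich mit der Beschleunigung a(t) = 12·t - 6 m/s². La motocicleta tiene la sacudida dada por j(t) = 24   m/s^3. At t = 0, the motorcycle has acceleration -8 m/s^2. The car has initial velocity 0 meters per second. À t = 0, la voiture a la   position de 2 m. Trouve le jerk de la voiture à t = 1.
Pour résoudre ceci, nous devons prendre 1 dérivée de notre équation de l'accélération a(t) = 12·t - 6. En dérivant l'accélération, nous obtenons le jerk: j(t) = 12. De l'équation du jerk j(t) = 12, nous substituons t = 1 pour obtenir j = 12.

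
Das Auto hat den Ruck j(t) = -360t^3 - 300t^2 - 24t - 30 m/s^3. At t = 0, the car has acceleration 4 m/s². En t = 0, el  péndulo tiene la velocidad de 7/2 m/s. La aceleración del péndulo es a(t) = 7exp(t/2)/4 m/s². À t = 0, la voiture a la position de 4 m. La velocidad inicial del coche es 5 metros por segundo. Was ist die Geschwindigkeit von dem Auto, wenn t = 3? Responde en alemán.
Um dies zu lösen, müssen wir 2 Stammfunktionen unserer Gleichung für den Ruck j(t) = -360·t^3 - 300·t^2 - 24·t - 30 finden. Mit ∫j(t)dt und Anwendung von a(0) = 4, finden wir a(t) = -90·t^4 - 100·t^3 - 12·t^2 - 30·t + 4. Durch Integration von der Beschleunigung und Verwendung der Anfangsbedingung v(0) = 5, erhalten wir v(t) = -18·t^5 - 25·t^4 - 4·t^3 - 15·t^2 + 4·t + 5. Aus der Gleichung für die Geschwindigkeit v(t) = -18·t^5 - 25·t^4 - 4·t^3 - 15·t^2 + 4·t + 5, setzen wir t = 3 ein und erhalten v = -6625.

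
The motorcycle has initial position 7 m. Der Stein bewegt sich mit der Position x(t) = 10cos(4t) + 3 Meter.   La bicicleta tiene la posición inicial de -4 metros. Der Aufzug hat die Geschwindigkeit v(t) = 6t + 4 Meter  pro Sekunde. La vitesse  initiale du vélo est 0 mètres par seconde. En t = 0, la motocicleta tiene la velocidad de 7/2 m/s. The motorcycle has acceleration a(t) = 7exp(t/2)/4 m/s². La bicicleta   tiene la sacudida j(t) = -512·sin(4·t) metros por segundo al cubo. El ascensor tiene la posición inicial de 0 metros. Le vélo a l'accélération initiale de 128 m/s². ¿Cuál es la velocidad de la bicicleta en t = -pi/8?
Partiendo de la sacudida j(t) = -512·sin(4·t), tomamos 2 integrales. La antiderivada de la sacudida, con a(0) = 128, da la aceleración: a(t) = 128·cos(4·t). Integrando la aceleración y usando la condición inicial v(0) = 0, obtenemos v(t) = 32·sin(4·t). Tenemos la velocidad v(t) = 32·sin(4·t). Sustituyendo t = -pi/8: v(-pi/8) = -32.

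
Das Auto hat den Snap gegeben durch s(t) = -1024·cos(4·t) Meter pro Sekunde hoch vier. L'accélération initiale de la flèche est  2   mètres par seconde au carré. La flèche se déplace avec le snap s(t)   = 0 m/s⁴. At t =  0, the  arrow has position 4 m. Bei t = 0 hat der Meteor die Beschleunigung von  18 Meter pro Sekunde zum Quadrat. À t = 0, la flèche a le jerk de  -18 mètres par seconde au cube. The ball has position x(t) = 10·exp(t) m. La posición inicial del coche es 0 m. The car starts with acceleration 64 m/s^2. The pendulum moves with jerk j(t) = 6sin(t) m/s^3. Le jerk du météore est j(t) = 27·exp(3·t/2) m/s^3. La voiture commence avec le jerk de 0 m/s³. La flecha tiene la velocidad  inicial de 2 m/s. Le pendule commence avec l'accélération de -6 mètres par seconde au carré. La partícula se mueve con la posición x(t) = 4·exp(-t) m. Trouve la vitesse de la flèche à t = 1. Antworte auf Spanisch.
Necesitamos integrar nuestra ecuación del snap s(t) = 0 3 veces. Integrando el snap y usando la condición inicial j(0) = -18, obtenemos j(t) = -18. La antiderivada de la sacudida, con a(0) = 2, da la aceleración: a(t) = 2 - 18·t. La antiderivada de la aceleración es la velocidad. Usando v(0) = 2, obtenemos v(t) = -9·t^2 + 2·t + 2. Usando v(t) = -9·t^2 + 2·t + 2 y sustituyendo t = 1, encontramos v = -5.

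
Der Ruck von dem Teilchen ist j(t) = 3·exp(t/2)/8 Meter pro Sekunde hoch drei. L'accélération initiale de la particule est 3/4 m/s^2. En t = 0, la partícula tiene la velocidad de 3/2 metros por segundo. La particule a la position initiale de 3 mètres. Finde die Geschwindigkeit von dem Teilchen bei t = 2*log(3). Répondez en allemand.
Ausgehend von dem Ruck j(t) = 3·exp(t/2)/8, nehmen wir 2 Integrale. Die Stammfunktion von dem Ruck ist die Beschleunigung. Mit a(0) = 3/4 erhalten wir a(t) = 3·exp(t/2)/4. Die Stammfunktion von der Beschleunigung ist die Geschwindigkeit. Mit v(0) = 3/2 erhalten wir v(t) = 3·exp(t/2)/2. Wir haben die Geschwindigkeit v(t) = 3·exp(t/2)/2. Durch Einsetzen von t = 2*log(3): v(2*log(3)) = 9/2.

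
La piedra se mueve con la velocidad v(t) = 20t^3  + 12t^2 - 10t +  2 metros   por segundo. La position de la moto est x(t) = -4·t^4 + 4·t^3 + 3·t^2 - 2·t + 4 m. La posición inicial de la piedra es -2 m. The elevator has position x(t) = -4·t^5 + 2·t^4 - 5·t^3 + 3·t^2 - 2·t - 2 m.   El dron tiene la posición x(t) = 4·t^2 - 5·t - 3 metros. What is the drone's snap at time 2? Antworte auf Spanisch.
Para resolver esto, necesitamos tomar 4 derivadas de nuestra ecuación de la posición x(t) = 4·t^2 - 5·t - 3. Tomando d/dt de x(t), encontramos v(t) = 8·t - 5. La derivada de la velocidad da la aceleración: a(t) = 8. Tomando d/dt de a(t), encontramos j(t) = 0. Derivando la sacudida, obtenemos el snap: s(t) = 0. De la ecuación del snap s(t) = 0, sustituimos t = 2 para obtener s = 0.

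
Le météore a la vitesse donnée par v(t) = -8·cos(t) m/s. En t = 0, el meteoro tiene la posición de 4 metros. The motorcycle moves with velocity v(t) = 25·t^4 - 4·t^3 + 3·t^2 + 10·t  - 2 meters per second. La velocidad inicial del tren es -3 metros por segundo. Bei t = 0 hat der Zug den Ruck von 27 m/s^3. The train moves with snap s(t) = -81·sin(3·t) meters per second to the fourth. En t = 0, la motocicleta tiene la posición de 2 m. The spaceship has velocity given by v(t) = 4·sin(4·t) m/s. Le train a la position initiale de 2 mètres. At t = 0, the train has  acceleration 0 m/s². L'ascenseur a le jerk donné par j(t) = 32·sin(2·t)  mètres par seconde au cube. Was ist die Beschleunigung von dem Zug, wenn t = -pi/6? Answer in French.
Pour résoudre ceci, nous devons prendre 2 intégrales de notre équation du snap s(t) = -81·sin(3·t). L'intégrale du snap est le jerk. En utilisant j(0) = 27, nous obtenons j(t) = 27·cos(3·t). En intégrant le jerk et en utilisant la condition initiale a(0) = 0, nous obtenons a(t) = 9·sin(3·t). En utilisant a(t) = 9·sin(3·t) et en substituant t = -pi/6, nous trouvons a = -9.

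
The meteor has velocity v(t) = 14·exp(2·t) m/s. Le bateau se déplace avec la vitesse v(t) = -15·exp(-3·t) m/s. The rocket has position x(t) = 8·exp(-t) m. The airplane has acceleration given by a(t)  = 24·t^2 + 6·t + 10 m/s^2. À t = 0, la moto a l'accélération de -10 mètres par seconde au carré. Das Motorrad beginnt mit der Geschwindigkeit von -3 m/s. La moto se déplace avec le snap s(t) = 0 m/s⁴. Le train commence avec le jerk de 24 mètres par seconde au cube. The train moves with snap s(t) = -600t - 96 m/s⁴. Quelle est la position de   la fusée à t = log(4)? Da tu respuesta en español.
De la ecuación de la posición x(t) = 8·exp(-t), sustituimos t = log(4) para obtener x = 2.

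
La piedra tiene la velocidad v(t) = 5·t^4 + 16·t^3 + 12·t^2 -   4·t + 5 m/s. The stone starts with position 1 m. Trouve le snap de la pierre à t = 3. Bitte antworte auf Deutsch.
Ausgehend von der Geschwindigkeit v(t) = 5·t^4 + 16·t^3 + 12·t^2 - 4·t + 5, nehmen wir 3 Ableitungen. Durch Ableiten von der Geschwindigkeit erhalten wir die Beschleunigung: a(t) = 20·t^3 + 48·t^2 + 24·t - 4. Die Ableitung von der Beschleunigung ergibt den Ruck: j(t) = 60·t^2 + 96·t + 24. Durch Ableiten von dem Ruck erhalten wir den Snap: s(t) = 120·t + 96. Aus der Gleichung für den Snap s(t) = 120·t + 96, setzen wir t = 3 ein und erhalten s = 456.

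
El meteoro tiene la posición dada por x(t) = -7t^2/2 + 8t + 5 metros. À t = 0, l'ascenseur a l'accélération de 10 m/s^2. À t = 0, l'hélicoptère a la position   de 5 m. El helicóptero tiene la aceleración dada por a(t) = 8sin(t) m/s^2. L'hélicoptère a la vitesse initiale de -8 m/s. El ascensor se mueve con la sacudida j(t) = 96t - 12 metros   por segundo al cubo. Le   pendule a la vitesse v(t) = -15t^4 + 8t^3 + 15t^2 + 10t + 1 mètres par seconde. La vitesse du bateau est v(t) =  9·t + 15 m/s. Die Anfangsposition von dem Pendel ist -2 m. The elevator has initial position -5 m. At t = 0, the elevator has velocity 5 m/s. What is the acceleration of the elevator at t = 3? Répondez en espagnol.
Partiendo de la sacudida j(t) = 96·t - 12, tomamos 1 antiderivada. La antiderivada de la sacudida, con a(0) = 10, da la aceleración: a(t) = 48·t^2 - 12·t + 10. De la ecuación de la aceleración a(t) = 48·t^2 - 12·t + 10, sustituimos t = 3 para obtener a = 406.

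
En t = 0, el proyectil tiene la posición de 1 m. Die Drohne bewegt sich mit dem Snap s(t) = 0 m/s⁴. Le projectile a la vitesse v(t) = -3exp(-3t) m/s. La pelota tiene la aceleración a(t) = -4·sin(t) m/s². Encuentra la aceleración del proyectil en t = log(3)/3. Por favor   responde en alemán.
Wir müssen unsere Gleichung für die Geschwindigkeit v(t) = -3·exp(-3·t) 1-mal ableiten. Mit d/dt von v(t) finden wir a(t) = 9·exp(-3·t). Mit a(t) = 9·exp(-3·t) und Einsetzen von t = log(3)/3, finden wir a = 3.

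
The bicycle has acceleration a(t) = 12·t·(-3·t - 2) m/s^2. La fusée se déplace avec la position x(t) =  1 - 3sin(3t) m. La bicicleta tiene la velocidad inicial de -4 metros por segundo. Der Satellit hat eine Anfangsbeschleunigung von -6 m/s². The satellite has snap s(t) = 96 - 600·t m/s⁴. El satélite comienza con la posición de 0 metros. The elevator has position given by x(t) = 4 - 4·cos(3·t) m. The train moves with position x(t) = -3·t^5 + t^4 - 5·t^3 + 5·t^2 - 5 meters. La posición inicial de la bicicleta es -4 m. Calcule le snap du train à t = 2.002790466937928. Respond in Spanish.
Partiendo de la posición x(t) = -3·t^5 + t^4 - 5·t^3 + 5·t^2 - 5, tomamos 4 derivadas. Tomando d/dt de x(t), encontramos v(t) = -15·t^4 + 4·t^3 - 15·t^2 + 10·t. Tomando d/dt de v(t), encontramos a(t) = -60·t^3 + 12·t^2 - 30·t + 10. Derivando la aceleración, obtenemos la sacudida: j(t) = -180·t^2 + 24·t - 30. Derivando la sacudida, obtenemos el snap: s(t) = 24 - 360·t. De la ecuación del snap s(t) = 24 - 360·t, sustituimos t = 2.002790466937928 para obtener s = -697.004568097654.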